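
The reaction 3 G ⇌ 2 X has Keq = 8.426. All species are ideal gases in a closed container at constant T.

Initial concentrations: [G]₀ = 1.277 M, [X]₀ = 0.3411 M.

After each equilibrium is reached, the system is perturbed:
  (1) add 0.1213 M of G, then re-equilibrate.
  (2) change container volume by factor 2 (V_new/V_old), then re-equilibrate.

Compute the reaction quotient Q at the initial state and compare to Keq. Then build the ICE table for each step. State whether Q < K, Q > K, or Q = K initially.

Q₀ = 0.05587 vs Keq = 8.426 ⇒ Q<K, forward
Step 1:
                    G           X
  I             1.277      0.3411
  C           -0.8225      0.5483
  E            0.4545      0.8894
  solve Keq expr → x = 0.2742; check Q = 8.426
Then add 0.1213 M of G.
Step 2:
                    G           X
  I            0.5758      0.8894
  C          -0.09907     0.06605
  E            0.4767      0.9555
  solve Keq expr → x = 0.03302; check Q = 8.426
Then change container volume by factor 2 (V_new/V_old).
Step 3:
                    G           X
  I            0.2384      0.4777
  C            0.0483     -0.0322
  E            0.2867      0.4455
  solve Keq expr → x = -0.0161; check Q = 8.426

Q₀ = 0.05587; Q < K (proceeds forward)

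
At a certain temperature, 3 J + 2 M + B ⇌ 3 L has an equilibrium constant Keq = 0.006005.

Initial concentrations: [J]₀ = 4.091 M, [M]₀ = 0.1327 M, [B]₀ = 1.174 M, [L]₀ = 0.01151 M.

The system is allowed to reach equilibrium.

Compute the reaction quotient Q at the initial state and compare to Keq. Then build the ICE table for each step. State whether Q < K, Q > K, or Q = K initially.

Q₀ = 1.0773e-06; Q < K (proceeds forward)

Q₀ = 1.0773e-06 vs Keq = 0.006005 ⇒ Q<K, forward
Step 1:
                   J          M          B          L
  Initial      4.091     0.1327      1.174    0.01151
  Change     -0.1065   -0.07102   -0.03551     0.1065
  Equil        3.984    0.06168      1.138      0.118
  solve Keq expr → x = 0.03551; check Q = 0.006005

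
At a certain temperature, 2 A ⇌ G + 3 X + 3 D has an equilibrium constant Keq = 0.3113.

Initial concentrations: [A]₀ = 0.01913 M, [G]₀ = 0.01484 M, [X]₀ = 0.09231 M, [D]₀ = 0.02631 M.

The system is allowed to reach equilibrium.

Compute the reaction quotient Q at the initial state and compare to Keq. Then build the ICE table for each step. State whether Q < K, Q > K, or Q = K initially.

Q₀ = 5.8092e-07; Q < K (proceeds forward)

Q₀ = 5.8092e-07 vs Keq = 0.3113 ⇒ Q<K, forward
Step 1:
                    A           G           X           D
  I           0.01913     0.01484     0.09231     0.02631
  C          -0.01898     0.00949     0.02847     0.02847
  E        1.5045e-04     0.02433      0.1208     0.05478
  solve Keq expr → x = 0.00949; check Q = 0.3113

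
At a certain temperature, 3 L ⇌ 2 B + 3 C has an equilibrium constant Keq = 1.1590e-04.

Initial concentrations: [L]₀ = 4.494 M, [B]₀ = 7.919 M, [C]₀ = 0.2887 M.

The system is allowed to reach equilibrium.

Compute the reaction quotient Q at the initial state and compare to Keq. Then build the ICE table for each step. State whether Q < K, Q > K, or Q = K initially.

Q₀ = 0.01663 vs Keq = 1.1590e-04 ⇒ Q>K, reverse
Step 1:
                    L           B           C
  Initial       4.494       7.919      0.2887
  Change         0.23     -0.1533       -0.23
  Equil         4.724       7.766     0.05873
  solve Keq expr → x = -0.07666; check Q = 1.1590e-04

Q₀ = 0.01663; Q > K (proceeds reverse)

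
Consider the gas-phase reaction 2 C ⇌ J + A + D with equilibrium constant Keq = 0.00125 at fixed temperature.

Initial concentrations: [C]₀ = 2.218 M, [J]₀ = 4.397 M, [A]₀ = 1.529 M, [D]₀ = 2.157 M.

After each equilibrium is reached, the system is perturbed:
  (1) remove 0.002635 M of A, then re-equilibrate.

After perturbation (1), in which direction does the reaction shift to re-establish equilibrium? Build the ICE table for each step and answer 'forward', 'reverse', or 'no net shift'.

Q₀ = 2.948 vs Keq = 0.00125 ⇒ Q>K, reverse
Step 1:
                   C          J          A          D
  I            2.218      4.397      1.529      2.157
  C            3.021     -1.511     -1.511     -1.511
  E            5.239      2.886    0.01839     0.6464
  solve Keq expr → x = -1.511; check Q = 0.00125
Then remove 0.002635 M of A.
Step 2:
                   C          J          A          D
  I            5.239      2.886    0.01576     0.6464
  C        -0.005026   0.002513   0.002513   0.002513
  E            5.234      2.889    0.01827     0.6489
  solve Keq expr → x = 0.002513; check Q = 0.00125

Direction: forward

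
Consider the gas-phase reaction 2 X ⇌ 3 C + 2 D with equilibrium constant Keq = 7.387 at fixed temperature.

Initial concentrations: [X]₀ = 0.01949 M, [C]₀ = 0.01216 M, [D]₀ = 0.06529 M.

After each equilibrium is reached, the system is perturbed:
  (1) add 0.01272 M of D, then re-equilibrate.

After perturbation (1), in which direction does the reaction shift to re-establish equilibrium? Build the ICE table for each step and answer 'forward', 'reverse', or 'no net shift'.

Direction: reverse

Q₀ = 2.0178e-05 vs Keq = 7.387 ⇒ Q<K, forward
Step 1:
                   X          C          D
  I          0.01949    0.01216    0.06529
  C         -0.01923    0.02885    0.01923
  E       2.5824e-04    0.04101    0.08452
  solve Keq expr → x = 0.009616; check Q = 7.387
Then add 0.01272 M of D.
Step 2:
                   X          C          D
  I       2.5824e-04    0.04101    0.09724
  C       3.8127e-05 -5.7190e-05 -3.8127e-05
  E       2.9637e-04    0.04095     0.0972
  solve Keq expr → x = -1.9063e-05; check Q = 7.387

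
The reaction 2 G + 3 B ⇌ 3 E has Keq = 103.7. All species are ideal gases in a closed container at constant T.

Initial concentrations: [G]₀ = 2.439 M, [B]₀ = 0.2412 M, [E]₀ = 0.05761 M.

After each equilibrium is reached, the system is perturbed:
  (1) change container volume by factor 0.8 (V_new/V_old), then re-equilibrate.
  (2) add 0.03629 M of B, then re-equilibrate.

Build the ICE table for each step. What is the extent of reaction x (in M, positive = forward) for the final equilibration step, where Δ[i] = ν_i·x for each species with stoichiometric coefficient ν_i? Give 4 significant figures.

x = 0.01088 M

Q₀ = 0.002291 vs Keq = 103.7 ⇒ Q<K, forward
Step 1:
                  G         B         E
  init        2.439    0.2412   0.05761
  Δ         -0.1391   -0.2087    0.2087
  eq            2.3   0.03253    0.2663
  solve Keq expr → x = 0.06956; check Q = 103.7
Then change container volume by factor 0.8 (V_new/V_old).
Step 2:
                  G         B         E
  init        2.875   0.04066    0.3329
  Δ       -0.003373  -0.00506   0.00506
  eq          2.871    0.0356    0.3379
  solve Keq expr → x = 0.001687; check Q = 103.7
Then add 0.03629 M of B.
Step 3:
                  G         B         E
  init        2.871   0.07189    0.3379
  Δ        -0.02177  -0.03265   0.03265
  eq           2.85   0.03924    0.3706
  solve Keq expr → x = 0.01088; check Q = 103.7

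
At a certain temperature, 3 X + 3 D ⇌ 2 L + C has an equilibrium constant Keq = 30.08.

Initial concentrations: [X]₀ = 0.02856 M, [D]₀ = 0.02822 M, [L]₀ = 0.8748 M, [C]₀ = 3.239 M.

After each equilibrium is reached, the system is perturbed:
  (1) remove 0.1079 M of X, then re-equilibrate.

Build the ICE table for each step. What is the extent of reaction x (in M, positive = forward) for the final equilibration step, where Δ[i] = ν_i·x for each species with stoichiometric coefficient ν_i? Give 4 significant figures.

Q₀ = 4.7346e+09 vs Keq = 30.08 ⇒ Q>K, reverse
Step 1:
                    X           D           L           C
  init        0.02856     0.02822      0.8748       3.239
  Δ            0.5233      0.5233     -0.3488     -0.1744
  eq           0.5518      0.5515       0.526       3.065
  solve Keq expr → x = -0.1744; check Q = 30.08
Then remove 0.1079 M of X.
Step 2:
                    X           D           L           C
  init         0.4439      0.5515       0.526       3.065
  Δ           0.04539     0.04539    -0.03026    -0.01513
  eq           0.4893      0.5969      0.4957       3.049
  solve Keq expr → x = -0.01513; check Q = 30.08

x = -0.01513 M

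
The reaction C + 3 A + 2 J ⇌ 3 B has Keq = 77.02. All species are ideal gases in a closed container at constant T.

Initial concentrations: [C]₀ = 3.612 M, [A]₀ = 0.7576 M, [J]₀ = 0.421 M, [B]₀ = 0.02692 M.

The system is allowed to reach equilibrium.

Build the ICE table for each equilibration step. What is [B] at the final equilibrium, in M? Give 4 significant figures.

Q₀ = 7.0080e-05 vs Keq = 77.02 ⇒ Q<K, forward
Step 1:
                    C           A           J           B
  Initial       3.612      0.7576       0.421     0.02692
  Change      -0.1506     -0.4517     -0.3011      0.4517
  Equil         3.461      0.3059      0.1199      0.4786
  solve Keq expr → x = 0.1506; check Q = 77.02

[B]_eq = 0.4786 M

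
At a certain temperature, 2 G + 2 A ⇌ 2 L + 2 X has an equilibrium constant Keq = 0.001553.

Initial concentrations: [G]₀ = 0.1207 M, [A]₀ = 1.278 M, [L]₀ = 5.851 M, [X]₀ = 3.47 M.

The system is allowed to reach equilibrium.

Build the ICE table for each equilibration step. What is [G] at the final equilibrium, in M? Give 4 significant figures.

Q₀ = 1.7324e+04 vs Keq = 0.001553 ⇒ Q>K, reverse
Step 1:
                    G           A           L           X
  init         0.1207       1.278       5.851        3.47
  Δ             3.241       3.241      -3.241      -3.241
  eq            3.361       4.519        2.61      0.2293
  solve Keq expr → x = -1.62; check Q = 0.001553

[G]_eq = 3.361 M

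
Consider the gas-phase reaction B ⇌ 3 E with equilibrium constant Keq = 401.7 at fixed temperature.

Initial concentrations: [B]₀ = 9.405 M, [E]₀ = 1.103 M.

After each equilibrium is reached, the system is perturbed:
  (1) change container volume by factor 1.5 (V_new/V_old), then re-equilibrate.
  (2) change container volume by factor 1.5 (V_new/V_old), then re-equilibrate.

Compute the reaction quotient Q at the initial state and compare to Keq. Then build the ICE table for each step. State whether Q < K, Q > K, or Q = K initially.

Q₀ = 0.1427; Q < K (proceeds forward)

Q₀ = 0.1427 vs Keq = 401.7 ⇒ Q<K, forward
Step 1:
                   B          E
  I            9.405      1.103
  C           -3.959      11.88
  E            5.446      12.98
  solve Keq expr → x = 3.959; check Q = 401.7
Then change container volume by factor 1.5 (V_new/V_old).
Step 2:
                   B          E
  I             3.63      8.654
  C          -0.6534       1.96
  E            2.977      10.61
  solve Keq expr → x = 0.6534; check Q = 401.7
Then change container volume by factor 1.5 (V_new/V_old).
Step 3:
                   B          E
  I            1.985      7.076
  C          -0.4674      1.402
  E            1.517      8.478
  solve Keq expr → x = 0.4674; check Q = 401.7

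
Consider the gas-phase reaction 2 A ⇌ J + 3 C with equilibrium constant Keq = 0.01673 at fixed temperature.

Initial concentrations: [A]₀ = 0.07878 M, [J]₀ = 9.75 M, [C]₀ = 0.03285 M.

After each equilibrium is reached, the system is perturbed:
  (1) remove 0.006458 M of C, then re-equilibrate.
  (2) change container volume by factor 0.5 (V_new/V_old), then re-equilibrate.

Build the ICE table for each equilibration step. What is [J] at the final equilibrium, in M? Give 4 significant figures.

[J]_eq = 19.49 M

Q₀ = 0.05569 vs Keq = 0.01673 ⇒ Q>K, reverse
Step 1:
                   A          J          C
  init       0.07878       9.75    0.03285
  Δ         0.006442  -0.003221  -0.009663
  eq         0.08522      9.747    0.02319
  solve Keq expr → x = -0.003221; check Q = 0.01673
Then remove 0.006458 M of C.
Step 2:
                   A          J          C
  init       0.08522      9.747    0.01673
  Δ        -0.003837   0.001918   0.005755
  eq         0.08139      9.749    0.02248
  solve Keq expr → x = 0.001918; check Q = 0.01673
Then change container volume by factor 0.5 (V_new/V_old).
Step 3:
                   A          J          C
  init        0.1628       19.5    0.04497
  Δ           0.0103  -0.005151   -0.01545
  eq          0.1731      19.49    0.02951
  solve Keq expr → x = -0.005151; check Q = 0.01673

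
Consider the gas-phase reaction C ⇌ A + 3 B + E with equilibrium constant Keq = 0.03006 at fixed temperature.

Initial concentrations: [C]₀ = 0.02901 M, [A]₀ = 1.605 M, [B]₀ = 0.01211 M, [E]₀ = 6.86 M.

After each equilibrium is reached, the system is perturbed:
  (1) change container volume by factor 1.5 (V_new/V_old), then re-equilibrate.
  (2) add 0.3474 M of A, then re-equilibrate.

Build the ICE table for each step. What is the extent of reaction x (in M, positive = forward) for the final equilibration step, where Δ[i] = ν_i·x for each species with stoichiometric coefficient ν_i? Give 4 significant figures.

x = -8.0343e-04 M

Q₀ = 6.7404e-04 vs Keq = 0.03006 ⇒ Q<K, forward
Step 1:
                   C          A          B          E
  init       0.02901      1.605    0.01211       6.86
  Δ        -0.008655   0.008655    0.02597   0.008655
  eq         0.02035      1.614    0.03808      6.869
  solve Keq expr → x = 0.008655; check Q = 0.03006
Then change container volume by factor 1.5 (V_new/V_old).
Step 2:
                   C          A          B          E
  init       0.01357      1.076    0.02538      4.579
  Δ        -0.004309   0.004309    0.01293   0.004309
  eq        0.009261       1.08    0.03831      4.583
  solve Keq expr → x = 0.004309; check Q = 0.03006
Then add 0.3474 M of A.
Step 3:
                   C          A          B          E
  init      0.009261      1.427    0.03831      4.583
  Δ       8.0343e-04 -8.0343e-04   -0.00241 -8.0343e-04
  eq         0.01006      1.427     0.0359      4.583
  solve Keq expr → x = -8.0343e-04; check Q = 0.03006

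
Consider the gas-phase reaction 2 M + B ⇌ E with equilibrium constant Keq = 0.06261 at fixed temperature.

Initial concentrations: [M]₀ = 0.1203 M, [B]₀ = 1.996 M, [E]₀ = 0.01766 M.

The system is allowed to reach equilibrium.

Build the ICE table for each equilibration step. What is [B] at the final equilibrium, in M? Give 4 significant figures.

Q₀ = 0.6114 vs Keq = 0.06261 ⇒ Q>K, reverse
Step 1:
                  M         B         E
  init       0.1203     1.996   0.01766
  Δ         0.02966   0.01483  -0.01483
  eq           0.15     2.011  0.002831
  solve Keq expr → x = -0.01483; check Q = 0.06261

[B]_eq = 2.011 M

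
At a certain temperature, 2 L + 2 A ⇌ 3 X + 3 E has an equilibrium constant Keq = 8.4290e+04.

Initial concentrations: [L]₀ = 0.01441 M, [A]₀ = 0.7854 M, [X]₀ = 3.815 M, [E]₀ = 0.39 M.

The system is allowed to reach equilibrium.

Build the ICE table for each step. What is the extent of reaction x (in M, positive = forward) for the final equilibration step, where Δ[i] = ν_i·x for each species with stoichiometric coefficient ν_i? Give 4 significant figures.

x = 0.003038 M

Q₀ = 2.5714e+04 vs Keq = 8.4290e+04 ⇒ Q<K, forward
Step 1:
                    L           A           X           E
  Initial     0.01441      0.7854       3.815        0.39
  Change    -0.006076   -0.006076    0.009114    0.009114
  Equil      0.008334      0.7793       3.824      0.3991
  solve Keq expr → x = 0.003038; check Q = 8.4290e+04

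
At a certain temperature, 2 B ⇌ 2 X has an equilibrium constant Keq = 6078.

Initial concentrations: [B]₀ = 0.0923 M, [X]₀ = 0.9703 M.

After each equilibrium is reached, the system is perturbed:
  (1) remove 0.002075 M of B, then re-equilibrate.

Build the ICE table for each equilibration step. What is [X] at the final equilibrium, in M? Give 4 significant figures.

Q₀ = 110.5 vs Keq = 6078 ⇒ Q<K, forward
Step 1:
                  B         X
  I          0.0923    0.9703
  C        -0.07884   0.07884
  E         0.01346     1.049
  solve Keq expr → x = 0.03942; check Q = 6078
Then remove 0.002075 M of B.
Step 2:
                  B         X
  I         0.01138     1.049
  C        0.002049 -0.002049
  E         0.01343     1.047
  solve Keq expr → x = -0.001024; check Q = 6078

[X]_eq = 1.047 M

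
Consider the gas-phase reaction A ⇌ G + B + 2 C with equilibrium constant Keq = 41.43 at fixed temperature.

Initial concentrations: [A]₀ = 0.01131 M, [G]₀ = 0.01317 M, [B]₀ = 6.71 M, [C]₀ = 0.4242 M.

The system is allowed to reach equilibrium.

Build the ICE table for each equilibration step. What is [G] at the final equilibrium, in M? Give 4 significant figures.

[G]_eq = 0.02372 M

Q₀ = 1.406 vs Keq = 41.43 ⇒ Q<K, forward
Step 1:
                   A          G          B          C
  Initial    0.01131    0.01317       6.71     0.4242
  Change    -0.01055    0.01055    0.01055    0.02109
  Equil   7.6286e-04    0.02372      6.721     0.4453
  solve Keq expr → x = 0.01055; check Q = 41.43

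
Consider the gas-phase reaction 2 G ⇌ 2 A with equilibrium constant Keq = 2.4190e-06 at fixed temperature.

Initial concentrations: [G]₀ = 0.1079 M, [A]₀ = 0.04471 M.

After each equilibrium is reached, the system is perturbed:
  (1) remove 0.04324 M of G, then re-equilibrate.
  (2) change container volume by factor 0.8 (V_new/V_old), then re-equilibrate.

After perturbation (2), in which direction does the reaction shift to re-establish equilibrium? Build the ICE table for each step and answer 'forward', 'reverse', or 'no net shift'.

Q₀ = 0.1717 vs Keq = 2.4190e-06 ⇒ Q>K, reverse
Step 1:
                   G          A
  Initial     0.1079    0.04471
  Change     0.04447   -0.04447
  Equil       0.1524 2.3699e-04
  solve Keq expr → x = -0.02224; check Q = 2.4190e-06
Then remove 0.04324 M of G.
Step 2:
                   G          A
  Initial     0.1091 2.3699e-04
  Change  6.7147e-05 -6.7147e-05
  Equil       0.1092 1.6984e-04
  solve Keq expr → x = -3.3574e-05; check Q = 2.4190e-06
Then change container volume by factor 0.8 (V_new/V_old).
Step 3:
                   G          A
  Initial     0.1365 2.1230e-04
  Change           0          0
  Equil       0.1365 2.1230e-04
  solve Keq expr → x = 0; check Q = 2.4190e-06

Direction: no net shift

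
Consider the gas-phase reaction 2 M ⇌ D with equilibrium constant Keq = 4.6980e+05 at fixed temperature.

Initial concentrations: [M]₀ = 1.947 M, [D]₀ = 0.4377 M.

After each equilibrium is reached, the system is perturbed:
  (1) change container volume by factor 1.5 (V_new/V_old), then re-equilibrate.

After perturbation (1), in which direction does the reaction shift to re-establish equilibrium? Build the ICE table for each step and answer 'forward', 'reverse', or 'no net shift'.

Direction: reverse

Q₀ = 0.1155 vs Keq = 4.6980e+05 ⇒ Q<K, forward
Step 1:
                   M          D
  init         1.947     0.4377
  Δ           -1.945     0.9726
  eq        0.001733       1.41
  solve Keq expr → x = 0.9726; check Q = 4.6980e+05
Then change container volume by factor 1.5 (V_new/V_old).
Step 2:
                   M          D
  init      0.001155     0.9402
  Δ       2.5950e-04 -1.2975e-04
  eq        0.001415     0.9401
  solve Keq expr → x = -1.2975e-04; check Q = 4.6980e+05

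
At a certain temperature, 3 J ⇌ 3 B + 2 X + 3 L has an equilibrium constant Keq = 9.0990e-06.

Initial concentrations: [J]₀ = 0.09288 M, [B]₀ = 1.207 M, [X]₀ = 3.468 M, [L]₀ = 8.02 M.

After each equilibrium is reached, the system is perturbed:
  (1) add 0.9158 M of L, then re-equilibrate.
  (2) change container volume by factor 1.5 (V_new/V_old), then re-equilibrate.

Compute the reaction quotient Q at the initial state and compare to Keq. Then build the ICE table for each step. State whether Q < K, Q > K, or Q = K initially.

Q₀ = 1.3616e+07 vs Keq = 9.0990e-06 ⇒ Q>K, reverse
Step 1:
                  J         B         X         L
  I         0.09288     1.207     3.468      8.02
  C           1.205    -1.205   -0.8033    -1.205
  E           1.298  0.002068     2.665     6.815
  solve Keq expr → x = -0.4016; check Q = 9.0990e-06
Then add 0.9158 M of L.
Step 2:
                  J         B         X         L
  I           1.298  0.002068     2.665     7.731
  C       2.4455e-04 -2.4455e-04 -1.6303e-04 -2.4455e-04
  E           1.298  0.001824     2.665     7.731
  solve Keq expr → x = -8.1517e-05; check Q = 9.0990e-06
Then change container volume by factor 1.5 (V_new/V_old).
Step 3:
                  J         B         X         L
  I          0.8654  0.001216     1.776     5.154
  C        -0.00117   0.00117 7.7971e-04   0.00117
  E          0.8642  0.002385     1.777     5.155
  solve Keq expr → x = 3.8985e-04; check Q = 9.0990e-06

Q₀ = 1.3616e+07; Q > K (proceeds reverse)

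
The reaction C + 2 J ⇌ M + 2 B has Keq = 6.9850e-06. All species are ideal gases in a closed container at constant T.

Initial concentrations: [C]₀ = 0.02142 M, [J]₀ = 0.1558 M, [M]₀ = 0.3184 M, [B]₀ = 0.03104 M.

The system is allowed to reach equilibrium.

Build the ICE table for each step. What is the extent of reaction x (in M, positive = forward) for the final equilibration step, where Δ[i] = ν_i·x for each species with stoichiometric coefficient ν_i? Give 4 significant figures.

x = -0.01543 M

Q₀ = 0.59 vs Keq = 6.9850e-06 ⇒ Q>K, reverse
Step 1:
                  C         J         M         B
  I         0.02142    0.1558    0.3184   0.03104
  C         0.01543   0.03087  -0.01543  -0.03087
  E         0.03685    0.1867     0.303 1.7207e-04
  solve Keq expr → x = -0.01543; check Q = 6.9850e-06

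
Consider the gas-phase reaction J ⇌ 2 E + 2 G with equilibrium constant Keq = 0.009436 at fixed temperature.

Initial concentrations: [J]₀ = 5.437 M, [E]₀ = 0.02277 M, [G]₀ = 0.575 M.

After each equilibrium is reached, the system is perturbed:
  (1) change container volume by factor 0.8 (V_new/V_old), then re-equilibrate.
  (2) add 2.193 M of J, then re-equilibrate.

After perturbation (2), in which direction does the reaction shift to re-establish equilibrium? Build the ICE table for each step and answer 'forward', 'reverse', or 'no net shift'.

Q₀ = 3.1528e-05 vs Keq = 0.009436 ⇒ Q<K, forward
Step 1:
                    J           E           G
  I             5.437     0.02277       0.575
  C           -0.1245       0.249       0.249
  E             5.313      0.2717       0.824
  solve Keq expr → x = 0.1245; check Q = 0.009436
Then change container volume by factor 0.8 (V_new/V_old).
Step 2:
                    J           E           G
  I             6.641      0.3397        1.03
  C            0.0382    -0.07639    -0.07639
  E             6.679      0.2633      0.9536
  solve Keq expr → x = -0.0382; check Q = 0.009436
Then add 2.193 M of J.
Step 3:
                    J           E           G
  I             8.872      0.2633      0.9536
  C          -0.01525      0.0305      0.0305
  E             8.857      0.2938      0.9841
  solve Keq expr → x = 0.01525; check Q = 0.009436

Direction: forward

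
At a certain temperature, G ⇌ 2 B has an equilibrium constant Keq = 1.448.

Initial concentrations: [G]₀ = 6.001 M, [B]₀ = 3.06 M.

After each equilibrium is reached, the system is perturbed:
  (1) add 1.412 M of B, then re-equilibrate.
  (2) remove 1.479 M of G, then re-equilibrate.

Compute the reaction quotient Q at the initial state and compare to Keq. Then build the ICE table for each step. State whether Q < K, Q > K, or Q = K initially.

Q₀ = 1.56 vs Keq = 1.448 ⇒ Q>K, reverse
Step 1:
                    G           B
  init          6.001        3.06
  Δ           0.04998    -0.09996
  eq            6.051        2.96
  solve Keq expr → x = -0.04998; check Q = 1.448
Then add 1.412 M of B.
Step 2:
                    G           B
  init          6.051       4.372
  Δ            0.6308      -1.262
  eq            6.682        3.11
  solve Keq expr → x = -0.6308; check Q = 1.448
Then remove 1.479 M of G.
Step 3:
                    G           B
  init          5.203        3.11
  Δ            0.1617     -0.3234
  eq            5.364       2.787
  solve Keq expr → x = -0.1617; check Q = 1.448

Q₀ = 1.56; Q > K (proceeds reverse)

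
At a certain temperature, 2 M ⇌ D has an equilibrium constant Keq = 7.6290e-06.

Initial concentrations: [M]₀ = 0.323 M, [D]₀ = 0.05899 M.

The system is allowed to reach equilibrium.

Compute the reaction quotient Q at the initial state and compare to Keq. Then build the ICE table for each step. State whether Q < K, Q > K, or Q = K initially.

Q₀ = 0.5654 vs Keq = 7.6290e-06 ⇒ Q>K, reverse
Step 1:
                  M         D
  I           0.323   0.05899
  C           0.118  -0.05899
  E           0.441 1.4835e-06
  solve Keq expr → x = -0.05899; check Q = 7.6290e-06

Q₀ = 0.5654; Q > K (proceeds reverse)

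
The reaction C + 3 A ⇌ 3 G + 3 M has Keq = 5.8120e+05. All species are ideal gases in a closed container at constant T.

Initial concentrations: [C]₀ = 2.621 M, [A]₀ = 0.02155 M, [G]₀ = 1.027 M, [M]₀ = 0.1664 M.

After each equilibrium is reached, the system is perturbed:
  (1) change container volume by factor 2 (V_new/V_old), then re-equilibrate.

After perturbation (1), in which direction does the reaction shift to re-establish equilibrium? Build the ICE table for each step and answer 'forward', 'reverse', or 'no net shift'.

Q₀ = 190.3 vs Keq = 5.8120e+05 ⇒ Q<K, forward
Step 1:
                    C           A           G           M
  init          2.621     0.02155       1.027      0.1664
  Δ         -0.006618    -0.01985     0.01985     0.01985
  eq            2.614    0.001696       1.047      0.1863
  solve Keq expr → x = 0.006618; check Q = 5.8120e+05
Then change container volume by factor 2 (V_new/V_old).
Step 2:
                    C           A           G           M
  init          1.307  8.4800e-04      0.5234     0.09313
  Δ       -1.0389e-04 -3.1167e-04  3.1167e-04  3.1167e-04
  eq            1.307  5.3633e-04      0.5237     0.09344
  solve Keq expr → x = 1.0389e-04; check Q = 5.8120e+05

Direction: forward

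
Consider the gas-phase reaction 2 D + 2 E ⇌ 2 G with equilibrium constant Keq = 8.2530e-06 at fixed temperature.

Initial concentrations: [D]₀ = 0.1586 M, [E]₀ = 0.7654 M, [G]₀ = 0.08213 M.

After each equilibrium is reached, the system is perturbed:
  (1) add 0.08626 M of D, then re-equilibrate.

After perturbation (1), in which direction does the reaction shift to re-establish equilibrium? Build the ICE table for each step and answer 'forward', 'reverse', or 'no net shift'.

Direction: forward

Q₀ = 0.4577 vs Keq = 8.2530e-06 ⇒ Q>K, reverse
Step 1:
                   D          E          G
  init        0.1586     0.7654    0.08213
  Δ          0.08155    0.08155   -0.08155
  eq          0.2401     0.8469 5.8430e-04
  solve Keq expr → x = -0.04077; check Q = 8.2530e-06
Then add 0.08626 M of D.
Step 2:
                   D          E          G
  init        0.3264     0.8469 5.8430e-04
  Δ       -2.0917e-04 -2.0917e-04 2.0917e-04
  eq          0.3262     0.8467 7.9348e-04
  solve Keq expr → x = 1.0459e-04; check Q = 8.2530e-06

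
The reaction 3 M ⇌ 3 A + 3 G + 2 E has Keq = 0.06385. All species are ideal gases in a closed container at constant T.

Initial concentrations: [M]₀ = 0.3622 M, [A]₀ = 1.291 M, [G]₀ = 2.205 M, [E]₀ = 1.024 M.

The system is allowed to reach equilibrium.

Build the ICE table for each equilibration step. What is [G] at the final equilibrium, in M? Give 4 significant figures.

[G]_eq = 1.423 M

Q₀ = 509 vs Keq = 0.06385 ⇒ Q>K, reverse
Step 1:
                   M          A          G          E
  init        0.3622      1.291      2.205      1.024
  Δ           0.7823    -0.7823    -0.7823    -0.5215
  eq           1.144     0.5087      1.423     0.5025
  solve Keq expr → x = -0.2608; check Q = 0.06385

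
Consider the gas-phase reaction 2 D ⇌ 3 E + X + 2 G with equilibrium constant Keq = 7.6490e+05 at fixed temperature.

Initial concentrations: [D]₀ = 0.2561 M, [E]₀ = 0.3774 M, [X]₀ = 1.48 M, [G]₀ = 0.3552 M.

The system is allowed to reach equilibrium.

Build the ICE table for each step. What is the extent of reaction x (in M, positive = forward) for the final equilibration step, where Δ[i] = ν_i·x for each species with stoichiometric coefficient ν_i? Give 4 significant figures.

x = 0.1278 M

Q₀ = 0.153 vs Keq = 7.6490e+05 ⇒ Q<K, forward
Step 1:
                   D          E          X          G
  I           0.2561     0.3774       1.48     0.3552
  C          -0.2555     0.3833     0.1278     0.2555
  E       5.8741e-04     0.7607      1.608     0.6107
  solve Keq expr → x = 0.1278; check Q = 7.6490e+05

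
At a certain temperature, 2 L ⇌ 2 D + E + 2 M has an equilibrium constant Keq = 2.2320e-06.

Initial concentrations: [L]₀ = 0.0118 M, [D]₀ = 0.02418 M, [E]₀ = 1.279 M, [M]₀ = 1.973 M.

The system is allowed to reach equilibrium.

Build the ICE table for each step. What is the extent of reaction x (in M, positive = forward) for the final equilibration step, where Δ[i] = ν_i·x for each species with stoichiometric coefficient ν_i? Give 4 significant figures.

x = -0.01208 M

Q₀ = 20.91 vs Keq = 2.2320e-06 ⇒ Q>K, reverse
Step 1:
                    L           D           E           M
  Initial      0.0118     0.02418       1.279       1.973
  Change      0.02416    -0.02416    -0.01208    -0.02416
  Equil       0.03596  2.4488e-05       1.267       1.949
  solve Keq expr → x = -0.01208; check Q = 2.2320e-06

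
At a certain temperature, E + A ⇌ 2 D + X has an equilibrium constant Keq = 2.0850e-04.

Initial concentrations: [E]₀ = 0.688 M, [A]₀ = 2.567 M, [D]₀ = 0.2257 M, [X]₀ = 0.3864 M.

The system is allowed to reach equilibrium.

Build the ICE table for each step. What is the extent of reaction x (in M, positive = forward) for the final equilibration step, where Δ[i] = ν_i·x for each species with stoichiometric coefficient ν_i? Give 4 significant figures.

Q₀ = 0.01115 vs Keq = 2.0850e-04 ⇒ Q>K, reverse
Step 1:
                    E           A           D           X
  init          0.688       2.567      0.2257      0.3864
  Δ           0.09361     0.09361     -0.1872    -0.09361
  eq           0.7816       2.661     0.03848      0.2928
  solve Keq expr → x = -0.09361; check Q = 2.0850e-04

x = -0.09361 M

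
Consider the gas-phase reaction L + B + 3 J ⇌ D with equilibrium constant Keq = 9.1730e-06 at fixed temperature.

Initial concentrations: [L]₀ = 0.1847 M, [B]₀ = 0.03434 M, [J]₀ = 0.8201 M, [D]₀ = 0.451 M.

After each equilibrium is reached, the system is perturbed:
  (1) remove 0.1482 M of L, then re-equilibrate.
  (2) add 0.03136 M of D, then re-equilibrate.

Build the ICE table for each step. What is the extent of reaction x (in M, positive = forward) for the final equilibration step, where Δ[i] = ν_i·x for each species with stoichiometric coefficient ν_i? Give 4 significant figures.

x = -0.03135 M

Q₀ = 128.9 vs Keq = 9.1730e-06 ⇒ Q>K, reverse
Step 1:
                    L           B           J           D
  Initial      0.1847     0.03434      0.8201       0.451
  Change        0.451       0.451       1.353      -0.451
  Equil        0.6357      0.4853       2.173  2.9037e-05
  solve Keq expr → x = -0.451; check Q = 9.1730e-06
Then remove 0.1482 M of L.
Step 2:
                    L           B           J           D
  Initial      0.4875      0.4853       2.173  2.9037e-05
  Change   6.7684e-06  6.7684e-06  2.0305e-05 -6.7684e-06
  Equil        0.4875      0.4853       2.173  2.2269e-05
  solve Keq expr → x = -6.7684e-06; check Q = 9.1730e-06
Then add 0.03136 M of D.
Step 3:
                    L           B           J           D
  Initial      0.4875      0.4853       2.173     0.03138
  Change      0.03135     0.03135     0.09406    -0.03135
  Equil        0.5188      0.5167       2.267  2.8652e-05
  solve Keq expr → x = -0.03135; check Q = 9.1730e-06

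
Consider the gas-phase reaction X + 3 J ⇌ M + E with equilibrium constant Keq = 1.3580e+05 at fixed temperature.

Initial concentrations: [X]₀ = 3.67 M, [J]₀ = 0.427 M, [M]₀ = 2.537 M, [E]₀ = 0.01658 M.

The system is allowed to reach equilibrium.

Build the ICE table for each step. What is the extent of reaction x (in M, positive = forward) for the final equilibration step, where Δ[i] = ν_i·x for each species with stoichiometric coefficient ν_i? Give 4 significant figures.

Q₀ = 0.1472 vs Keq = 1.3580e+05 ⇒ Q<K, forward
Step 1:
                  X         J         M         E
  Initial      3.67     0.427     2.537   0.01658
  Change    -0.1392   -0.4175    0.1392    0.1392
  Equil       3.531  0.009543     2.676    0.1557
  solve Keq expr → x = 0.1392; check Q = 1.3580e+05

x = 0.1392 M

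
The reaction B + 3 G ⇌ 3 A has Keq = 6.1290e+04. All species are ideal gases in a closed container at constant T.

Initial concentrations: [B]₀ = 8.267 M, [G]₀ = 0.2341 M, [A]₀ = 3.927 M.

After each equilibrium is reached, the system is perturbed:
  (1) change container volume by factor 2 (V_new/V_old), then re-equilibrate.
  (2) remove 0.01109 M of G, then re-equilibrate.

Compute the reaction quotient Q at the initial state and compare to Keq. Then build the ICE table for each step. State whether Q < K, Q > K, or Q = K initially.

Q₀ = 571; Q < K (proceeds forward)

Q₀ = 571 vs Keq = 6.1290e+04 ⇒ Q<K, forward
Step 1:
                   B          G          A
  I            8.267     0.2341      3.927
  C         -0.06081    -0.1824     0.1824
  E            8.206    0.05167      4.109
  solve Keq expr → x = 0.06081; check Q = 6.1290e+04
Then change container volume by factor 2 (V_new/V_old).
Step 2:
                   B          G          A
  I            4.103    0.02584      2.055
  C         0.002202   0.006605  -0.006605
  E            4.105    0.03244      2.048
  solve Keq expr → x = -0.002202; check Q = 6.1290e+04
Then remove 0.01109 M of G.
Step 3:
                   B          G          A
  I            4.105    0.02135      2.048
  C         0.003636    0.01091   -0.01091
  E            4.109    0.03226      2.037
  solve Keq expr → x = -0.003636; check Q = 6.1290e+04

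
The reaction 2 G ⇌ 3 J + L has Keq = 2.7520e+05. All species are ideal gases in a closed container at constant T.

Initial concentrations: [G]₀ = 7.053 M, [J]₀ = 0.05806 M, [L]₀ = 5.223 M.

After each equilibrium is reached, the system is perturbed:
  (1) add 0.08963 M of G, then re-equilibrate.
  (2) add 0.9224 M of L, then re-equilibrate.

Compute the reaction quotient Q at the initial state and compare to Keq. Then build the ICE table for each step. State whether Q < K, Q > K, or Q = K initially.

Q₀ = 2.0550e-05 vs Keq = 2.7520e+05 ⇒ Q<K, forward
Step 1:
                  G         J         L
  Initial     7.053   0.05806     5.223
  Change     -6.866      10.3     3.433
  Equil      0.1869     10.36     8.656
  solve Keq expr → x = 3.433; check Q = 2.7520e+05
Then add 0.08963 M of G.
Step 2:
                  G         J         L
  Initial    0.2766     10.36     8.656
  Change   -0.08567    0.1285   0.04283
  Equil      0.1909     10.49     8.699
  solve Keq expr → x = 0.04283; check Q = 2.7520e+05
Then add 0.9224 M of L.
Step 3:
                  G         J         L
  Initial    0.1909     10.49     9.621
  Change   0.009412  -0.01412 -0.004706
  Equil      0.2003     10.47     9.617
  solve Keq expr → x = -0.004706; check Q = 2.7520e+05

Q₀ = 2.0550e-05; Q < K (proceeds forward)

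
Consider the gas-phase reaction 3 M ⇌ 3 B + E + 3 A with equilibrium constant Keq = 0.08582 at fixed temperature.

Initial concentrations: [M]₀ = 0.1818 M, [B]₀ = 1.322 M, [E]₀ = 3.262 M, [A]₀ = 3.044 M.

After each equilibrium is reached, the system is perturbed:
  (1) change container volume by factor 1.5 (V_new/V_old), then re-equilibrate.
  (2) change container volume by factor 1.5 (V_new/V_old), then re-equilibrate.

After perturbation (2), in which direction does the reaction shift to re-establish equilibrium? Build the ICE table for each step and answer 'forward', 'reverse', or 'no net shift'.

Q₀ = 3.5378e+04 vs Keq = 0.08582 ⇒ Q>K, reverse
Step 1:
                   M          B          E          A
  Initial     0.1818      1.322      3.262      3.044
  Change       1.114     -1.114    -0.3714     -1.114
  Equil        1.296     0.2079      2.891       1.93
  solve Keq expr → x = -0.3714; check Q = 0.08582
Then change container volume by factor 1.5 (V_new/V_old).
Step 2:
                   M          B          E          A
  Initial     0.8639     0.1386      1.927      1.287
  Change    -0.06859    0.06859    0.02286    0.06859
  Equil       0.7953     0.2072       1.95      1.355
  solve Keq expr → x = 0.02286; check Q = 0.08582
Then change container volume by factor 1.5 (V_new/V_old).
Step 3:
                   M          B          E          A
  Initial     0.5302     0.1381        1.3     0.9035
  Change    -0.05885    0.05885    0.01962    0.05885
  Equil       0.4714      0.197       1.32     0.9623
  solve Keq expr → x = 0.01962; check Q = 0.08582

Direction: forward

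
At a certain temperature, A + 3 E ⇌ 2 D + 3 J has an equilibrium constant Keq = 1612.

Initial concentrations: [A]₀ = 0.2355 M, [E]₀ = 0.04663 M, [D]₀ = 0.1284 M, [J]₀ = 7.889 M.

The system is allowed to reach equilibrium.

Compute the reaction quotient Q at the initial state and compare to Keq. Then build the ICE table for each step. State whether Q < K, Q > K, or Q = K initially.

Q₀ = 3.3901e+05; Q > K (proceeds reverse)

Q₀ = 3.3901e+05 vs Keq = 1612 ⇒ Q>K, reverse
Step 1:
                   A          E          D          J
  init        0.2355    0.04663     0.1284      7.889
  Δ          0.03543     0.1063   -0.07085    -0.1063
  eq          0.2709     0.1529    0.05755      7.783
  solve Keq expr → x = -0.03543; check Q = 1612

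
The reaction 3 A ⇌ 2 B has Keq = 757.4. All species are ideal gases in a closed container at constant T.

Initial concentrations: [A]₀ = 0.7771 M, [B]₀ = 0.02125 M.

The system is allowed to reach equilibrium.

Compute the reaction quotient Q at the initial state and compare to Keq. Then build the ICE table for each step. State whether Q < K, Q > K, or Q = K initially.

Q₀ = 9.6225e-04 vs Keq = 757.4 ⇒ Q<K, forward
Step 1:
                    A           B
  init         0.7771     0.02125
  Δ           -0.7086      0.4724
  eq          0.06852      0.4936
  solve Keq expr → x = 0.2362; check Q = 757.4

Q₀ = 9.6225e-04; Q < K (proceeds forward)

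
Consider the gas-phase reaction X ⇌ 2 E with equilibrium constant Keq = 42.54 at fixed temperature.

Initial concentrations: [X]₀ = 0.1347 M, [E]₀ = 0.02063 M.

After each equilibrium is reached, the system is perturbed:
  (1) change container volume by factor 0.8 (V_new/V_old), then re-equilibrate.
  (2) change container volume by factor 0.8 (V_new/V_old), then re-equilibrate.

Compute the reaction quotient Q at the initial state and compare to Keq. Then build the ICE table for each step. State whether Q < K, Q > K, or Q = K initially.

Q₀ = 0.00316; Q < K (proceeds forward)

Q₀ = 0.00316 vs Keq = 42.54 ⇒ Q<K, forward
Step 1:
                   X          E
  init        0.1347    0.02063
  Δ          -0.1328     0.2655
  eq        0.001925     0.2862
  solve Keq expr → x = 0.1328; check Q = 42.54
Then change container volume by factor 0.8 (V_new/V_old).
Step 2:
                   X          E
  init      0.002407     0.3577
  Δ       5.8208e-04  -0.001164
  eq        0.002989     0.3566
  solve Keq expr → x = -5.8208e-04; check Q = 42.54
Then change container volume by factor 0.8 (V_new/V_old).
Step 3:
                   X          E
  init      0.003736     0.4457
  Δ       8.9645e-04  -0.001793
  eq        0.004632     0.4439
  solve Keq expr → x = -8.9645e-04; check Q = 42.54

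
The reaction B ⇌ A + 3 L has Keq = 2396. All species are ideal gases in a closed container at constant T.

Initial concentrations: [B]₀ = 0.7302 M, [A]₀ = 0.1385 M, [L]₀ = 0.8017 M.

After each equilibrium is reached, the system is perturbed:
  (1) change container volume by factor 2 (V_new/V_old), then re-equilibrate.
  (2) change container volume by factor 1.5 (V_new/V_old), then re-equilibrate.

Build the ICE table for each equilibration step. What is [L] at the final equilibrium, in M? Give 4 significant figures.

Q₀ = 0.09773 vs Keq = 2396 ⇒ Q<K, forward
Step 1:
                  B         A         L
  Initial    0.7302    0.1385    0.8017
  Change    -0.7209    0.7209     2.163
  Equil    0.009342    0.8594     2.964
  solve Keq expr → x = 0.7209; check Q = 2396
Then change container volume by factor 2 (V_new/V_old).
Step 2:
                  B         A         L
  Initial  0.004671    0.4297     1.482
  Change  -0.004067  0.004067    0.0122
  Equil   6.0408e-04    0.4337     1.494
  solve Keq expr → x = 0.004067; check Q = 2396
Then change container volume by factor 1.5 (V_new/V_old).
Step 3:
                  B         A         L
  Initial 4.0272e-04    0.2892    0.9962
  Change  -2.8297e-04 2.8297e-04 8.4892e-04
  Equil   1.1975e-04    0.2894    0.9971
  solve Keq expr → x = 2.8297e-04; check Q = 2396

[L]_eq = 0.9971 M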